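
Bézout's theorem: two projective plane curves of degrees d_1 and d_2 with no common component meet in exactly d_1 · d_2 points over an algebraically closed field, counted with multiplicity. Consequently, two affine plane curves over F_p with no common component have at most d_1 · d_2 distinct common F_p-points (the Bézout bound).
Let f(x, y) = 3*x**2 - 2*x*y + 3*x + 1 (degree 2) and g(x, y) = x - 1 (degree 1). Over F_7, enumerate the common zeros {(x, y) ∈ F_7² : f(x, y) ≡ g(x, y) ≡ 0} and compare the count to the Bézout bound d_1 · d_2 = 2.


Common zeros: {(1, 0)}; count = 1; Bézout bound = 2.

deg(f) = 2, deg(g) = 1, so Bézout bound = 2.
Scan x ∈ F_7. For each x, list the y ∈ F_7 with f(x, y) ≡ 0 and those with g(x, y) ≡ 0 (mod 7); the common zeros in that column are the intersection.
  x = 0: f ≡ 0 at y ∈ ∅; g ≡ 0 at y ∈ ∅; common: ∅.
  x = 1: f ≡ 0 at y ∈ {0}; g ≡ 0 at y ∈ {0, 1, 2, 3, 4, 5, 6}; common: {0}.
  x = 2: f ≡ 0 at y ∈ {3}; g ≡ 0 at y ∈ ∅; common: ∅.
  x = 3: f ≡ 0 at y ∈ {5}; g ≡ 0 at y ∈ ∅; common: ∅.
  x = 4: f ≡ 0 at y ∈ {5}; g ≡ 0 at y ∈ ∅; common: ∅.
  x = 5: f ≡ 0 at y ∈ {0}; g ≡ 0 at y ∈ ∅; common: ∅.
  x = 6: f ≡ 0 at y ∈ {3}; g ≡ 0 at y ∈ ∅; common: ∅.
Collecting: common zeros = {(1, 0)}, so the count is 1.
Comparison with the Bézout bound: 1 ≤ 2 = deg(f)·deg(g), as expected for curves with no common component (the affine F_7-count falls short of the bound because intersections may lie at infinity, over extension fields, or carry multiplicity).


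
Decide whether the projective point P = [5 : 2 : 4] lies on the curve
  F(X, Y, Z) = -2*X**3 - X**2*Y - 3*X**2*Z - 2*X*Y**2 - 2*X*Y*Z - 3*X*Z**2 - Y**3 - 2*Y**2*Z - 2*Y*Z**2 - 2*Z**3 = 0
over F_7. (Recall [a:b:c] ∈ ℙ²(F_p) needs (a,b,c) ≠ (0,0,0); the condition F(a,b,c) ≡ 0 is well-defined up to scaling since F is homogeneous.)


F(5,2,4) ≡ 5 (mod 7); P is NOT on the curve.

Evaluate F(5, 2, 4) term-by-term (mod 7).
  -2*X**3 ↦ -2·125·1·1 = -250
  -X**2*Y ↦ -1·25·2·1 = -50
  -3*X**2*Z ↦ -3·25·1·4 = -300
  -2*X*Y**2 ↦ -2·5·4·1 = -40
  -2*X*Y*Z ↦ -2·5·2·4 = -80
  -3*X*Z**2 ↦ -3·5·1·16 = -240
  -Y**3 ↦ -1·1·8·1 = -8
  -2*Y**2*Z ↦ -2·1·4·4 = -32
  -2*Y*Z**2 ↦ -2·1·2·16 = -64
  -2*Z**3 ↦ -2·1·1·64 = -128
Sum: F(5, 2, 4) = (-250) + (-50) + (-300) + (-40) + (-80) + (-240) + (-8) + (-32) + (-64) + (-128) = -1192.
Reducing mod 7: -1192 ≡ 5 (mod 7).
Since F(a, b, c) ≡ 5 ≠ 0 (mod 7), P does NOT lie on the curve.


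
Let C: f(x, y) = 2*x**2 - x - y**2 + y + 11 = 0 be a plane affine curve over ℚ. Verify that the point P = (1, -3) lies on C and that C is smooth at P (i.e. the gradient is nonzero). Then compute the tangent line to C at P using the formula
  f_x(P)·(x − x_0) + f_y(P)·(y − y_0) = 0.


Tangent line at P: 3*x + 7*y + 18 = 0.

Step 1: f(1, -3) = 0, so P lies on C.
Step 2: partial derivatives
  f_x(x, y) = 4*x - 1, f_y(x, y) = 1 - 2*y.
  f_x(P) = 3, f_y(P) = 7 (gradient nonzero, so P is smooth).
Step 3: tangent line at P: 3·(x − 1) + 7·(y − -3) = 0.
Expanding: 3*x + 7*y + 18 = 0.


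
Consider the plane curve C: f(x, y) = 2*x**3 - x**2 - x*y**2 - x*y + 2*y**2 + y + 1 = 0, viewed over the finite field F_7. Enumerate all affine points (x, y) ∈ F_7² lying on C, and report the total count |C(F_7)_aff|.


Affine F_7-points: {(0, 5), (2, 6), (6, 2)}; count = 3.

For each of the 49 pairs (x, y) ∈ F_7², evaluate f(x, y) mod 7. Record the zeros.
  x = 0: [0↦1, 1↦4, 2↦4, 3↦1, 4↦2, 5↦0, 6↦2]  zeros at y ∈ {5}
  x = 1: [0↦2, 1↦3, 2↦6, 3↦4, 4↦4, 5↦6, 6↦3]  zeros at y ∈ ∅
  x = 2: [0↦6, 1↦5, 2↦4, 3↦3, 4↦2, 5↦1, 6↦0]  zeros at y ∈ {6}
  x = 3: [0↦4, 1↦1, 2↦3, 3↦3, 4↦1, 5↦4, 6↦5]  zeros at y ∈ ∅
  x = 4: [0↦1, 1↦3, 2↦1, 3↦2, 4↦6, 5↦6, 6↦2]  zeros at y ∈ ∅
  x = 5: [0↦2, 1↦2, 2↦3, 3↦5, 4↦1, 5↦5, 6↦3]  zeros at y ∈ ∅
  x = 6: [0↦5, 1↦3, 2↦0, 3↦3, 4↦5, 5↦6, 6↦6]  zeros at y ∈ {2}
Collecting zeros: affine points = {(0, 5), (2, 6), (6, 2)}.
Total count |C(F_7)_aff| = 3.


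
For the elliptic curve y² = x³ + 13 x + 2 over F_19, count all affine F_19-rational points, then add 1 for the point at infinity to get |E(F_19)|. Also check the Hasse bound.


Affine points = {(1, 4), (1, 15), (2, 6), (2, 13), (3, 7), (3, 12), (4, 2), (4, 17), (6, 7), (6, 12), (10, 7), (10, 12), (12, 9), (12, 10), (15, 0), (17, 5), (17, 14), (18, 8), (18, 11)}; affine count = 19; |E(F_19)| = 20.

Discriminant check: Δ ∝ 4a³ + 27b² = 4·13³ + 27·2² = 4·2197 + 27·4 ≡ 4 (mod 19). Nonzero ⇒ E is nonsingular.
For each x ∈ F_19, compute rhs = x³ + 13·x + 2 mod 19, then count y ∈ F_19 with y² ≡ rhs.
  x = 0: rhs = 2, matching y values: none (0 points).
  x = 1: rhs = 16, matching y values: 4, 15 (2 points).
  x = 2: rhs = 17, matching y values: 6, 13 (2 points).
  x = 3: rhs = 11, matching y values: 7, 12 (2 points).
  x = 4: rhs = 4, matching y values: 2, 17 (2 points).
  x = 5: rhs = 2, matching y values: none (0 points).
  x = 6: rhs = 11, matching y values: 7, 12 (2 points).
  x = 7: rhs = 18, matching y values: none (0 points).
  x = 8: rhs = 10, matching y values: none (0 points).
  x = 9: rhs = 12, matching y values: none (0 points).
  x = 10: rhs = 11, matching y values: 7, 12 (2 points).
  x = 11: rhs = 13, matching y values: none (0 points).
  x = 12: rhs = 5, matching y values: 9, 10 (2 points).
  x = 13: rhs = 12, matching y values: none (0 points).
  x = 14: rhs = 2, matching y values: none (0 points).
  x = 15: rhs = 0, matching y values: 0 (1 points).
  x = 16: rhs = 12, matching y values: none (0 points).
  x = 17: rhs = 6, matching y values: 5, 14 (2 points).
  x = 18: rhs = 7, matching y values: 8, 11 (2 points).
Total affine count: 19.
Full point count |E(F_19)| = 19 + 1 = 20.
Hasse bound: |20 − (19+1)| = |0| = 0 ≤ 2√19 ≈ 8.7178 ✓.


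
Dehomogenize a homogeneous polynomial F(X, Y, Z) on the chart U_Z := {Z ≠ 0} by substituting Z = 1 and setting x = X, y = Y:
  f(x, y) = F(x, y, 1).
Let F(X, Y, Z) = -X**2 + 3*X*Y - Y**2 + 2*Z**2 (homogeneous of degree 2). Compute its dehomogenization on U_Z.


f(x, y) = -x**2 + 3*x*y - y**2 + 2

On U_Z we set Z = 1. Each monomial c·X^i·Y^j·Z^k in F becomes c·x^i·y^j·1^k = c·x^i·y^j.
Substituting Z = 1: F(X, Y, 1) = -x**2 + 3*x*y - y**2 + 2.
Note: deg(f) ≤ deg(F) = 2; strict inequality happens when F is divisible by Z (lost terms).


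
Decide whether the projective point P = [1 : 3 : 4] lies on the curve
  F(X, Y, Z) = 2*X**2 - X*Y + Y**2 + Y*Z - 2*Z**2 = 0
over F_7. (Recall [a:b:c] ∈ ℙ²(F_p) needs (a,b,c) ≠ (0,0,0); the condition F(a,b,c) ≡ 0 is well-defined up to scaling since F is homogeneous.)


F(1,3,4) ≡ 2 (mod 7); P is NOT on the curve.

Evaluate F(1, 3, 4) term-by-term (mod 7).
  2*X**2 ↦ 2·1·1·1 = 2
  -X*Y ↦ -1·1·3·1 = -3
  Y**2 ↦ 1·1·9·1 = 9
  Y*Z ↦ 1·1·3·4 = 12
  -2*Z**2 ↦ -2·1·1·16 = -32
Sum: F(1, 3, 4) = (2) + (-3) + (9) + (12) + (-32) = -12.
Reducing mod 7: -12 ≡ 2 (mod 7).
Since F(a, b, c) ≡ 2 ≠ 0 (mod 7), P does NOT lie on the curve.


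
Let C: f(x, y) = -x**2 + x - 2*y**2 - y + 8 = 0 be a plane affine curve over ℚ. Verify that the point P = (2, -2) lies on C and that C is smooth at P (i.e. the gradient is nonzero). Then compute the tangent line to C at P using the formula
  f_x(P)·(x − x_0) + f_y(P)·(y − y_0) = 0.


Tangent line at P: -3*x + 7*y + 20 = 0.

Step 1: f(2, -2) = 0, so P lies on C.
Step 2: partial derivatives
  f_x(x, y) = 1 - 2*x, f_y(x, y) = -4*y - 1.
  f_x(P) = -3, f_y(P) = 7 (gradient nonzero, so P is smooth).
Step 3: tangent line at P: -3·(x − 2) + 7·(y − -2) = 0.
Expanding: -3*x + 7*y + 20 = 0.


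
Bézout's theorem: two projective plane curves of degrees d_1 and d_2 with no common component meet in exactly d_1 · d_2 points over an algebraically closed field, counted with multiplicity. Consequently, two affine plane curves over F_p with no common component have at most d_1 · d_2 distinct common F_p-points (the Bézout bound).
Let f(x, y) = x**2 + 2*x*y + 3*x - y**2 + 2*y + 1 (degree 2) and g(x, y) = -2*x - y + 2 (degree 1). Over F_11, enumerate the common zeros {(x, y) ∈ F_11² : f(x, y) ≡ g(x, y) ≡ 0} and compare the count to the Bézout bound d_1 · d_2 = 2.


Common zeros: ∅; count = 0; Bézout bound = 2.

deg(f) = 2, deg(g) = 1, so Bézout bound = 2.
Scan x ∈ F_11. For each x, list the y ∈ F_11 with f(x, y) ≡ 0 and those with g(x, y) ≡ 0 (mod 11); the common zeros in that column are the intersection.
  x = 0: f ≡ 0 at y ∈ ∅; g ≡ 0 at y ∈ {2}; common: ∅.
  x = 1: f ≡ 0 at y ∈ {5, 10}; g ≡ 0 at y ∈ {0}; common: ∅.
  x = 2: f ≡ 0 at y ∈ {0, 6}; g ≡ 0 at y ∈ {9}; common: ∅.
  x = 3: f ≡ 0 at y ∈ ∅; g ≡ 0 at y ∈ {7}; common: ∅.
  x = 4: f ≡ 0 at y ∈ ∅; g ≡ 0 at y ∈ {5}; common: ∅.
  x = 5: f ≡ 0 at y ∈ {6}; g ≡ 0 at y ∈ {3}; common: ∅.
  x = 6: f ≡ 0 at y ∈ {0, 3}; g ≡ 0 at y ∈ {1}; common: ∅.
  x = 7: f ≡ 0 at y ∈ {2, 3}; g ≡ 0 at y ∈ {10}; common: ∅.
  x = 8: f ≡ 0 at y ∈ {2, 5}; g ≡ 0 at y ∈ {8}; common: ∅.
  x = 9: f ≡ 0 at y ∈ {10}; g ≡ 0 at y ∈ {6}; common: ∅.
  x = 10: f ≡ 0 at y ∈ ∅; g ≡ 0 at y ∈ {4}; common: ∅.
Collecting: common zeros = ∅, so the count is 0.
Comparison with the Bézout bound: 0 ≤ 2 = deg(f)·deg(g), as expected for curves with no common component (the affine F_11-count falls short of the bound because intersections may lie at infinity, over extension fields, or carry multiplicity).


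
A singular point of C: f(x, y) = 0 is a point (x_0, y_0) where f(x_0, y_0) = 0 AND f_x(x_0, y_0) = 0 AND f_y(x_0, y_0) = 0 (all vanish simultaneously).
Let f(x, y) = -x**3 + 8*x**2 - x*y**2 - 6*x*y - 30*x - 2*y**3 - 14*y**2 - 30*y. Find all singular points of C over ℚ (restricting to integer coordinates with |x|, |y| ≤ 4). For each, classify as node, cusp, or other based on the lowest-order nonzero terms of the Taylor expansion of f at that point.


Singular points: {(3, -3)}; classification: node.

Compute partial derivatives:
  f_x = -3*x**2 + 16*x - y**2 - 6*y - 30.
  f_y = -2*x*y - 6*x - 6*y**2 - 28*y - 30.
Scan x_0 ∈ {−4, ..., 4}. For each x_0, f_y(x_0, y) is a polynomial in y; find its integer roots y ∈ {−4, ..., 4}, then test f_x and f at those candidates.
  x = -4: f_y(-4, y) = -6*y**2 - 20*y - 6; vanishes at y ∈ {-3}. (-4, -3): f_x = -133 ≠ 0.
  x = -3: f_y(-3, y) = -6*y**2 - 22*y - 12; vanishes at y ∈ {-3}. (-3, -3): f_x = -96 ≠ 0.
  x = -2: f_y(-2, y) = -6*y**2 - 24*y - 18; vanishes at y ∈ {-3, -1}. (-2, -3): f_x = -65 ≠ 0; (-2, -1): f_x = -69 ≠ 0.
  x = -1: f_y(-1, y) = -6*y**2 - 26*y - 24; vanishes at y ∈ {-3}. (-1, -3): f_x = -40 ≠ 0.
  x = 0: f_y(0, y) = -6*y**2 - 28*y - 30; vanishes at y ∈ {-3}. (0, -3): f_x = -21 ≠ 0.
  x = 1: f_y(1, y) = -6*y**2 - 30*y - 36; vanishes at y ∈ {-3, -2}. (1, -3): f_x = -8 ≠ 0; (1, -2): f_x = -9 ≠ 0.
  x = 2: f_y(2, y) = -6*y**2 - 32*y - 42; vanishes at y ∈ {-3}. (2, -3): f_x = -1 ≠ 0.
  x = 3: f_y(3, y) = -6*y**2 - 34*y - 48; vanishes at y ∈ {-3}. (3, -3): f_x = 0, f = 0 — SINGULAR.
  x = 4: f_y(4, y) = -6*y**2 - 36*y - 54; vanishes at y ∈ {-3}. (4, -3): f_x = -5 ≠ 0.
Only singular point on the grid: (3, -3).
Classify: substitute x = 3 + u, y = -3 + v and expand: f = -u**3 - u**2 - u*v**2 - 2*v**3 + v**2.
No constant or linear terms (consistent with a singular point). Quadratic part: -u**2 + v**2. Cubic part: -u**3 - u*v**2 - 2*v**3.
The quadratic part v**2 - u**2 = (v − u)(v + u) splits into two distinct linear factors, so there are two distinct tangent lines y − -3 = ±(x − 3) — this is a node (ordinary double point).
Classification: node.


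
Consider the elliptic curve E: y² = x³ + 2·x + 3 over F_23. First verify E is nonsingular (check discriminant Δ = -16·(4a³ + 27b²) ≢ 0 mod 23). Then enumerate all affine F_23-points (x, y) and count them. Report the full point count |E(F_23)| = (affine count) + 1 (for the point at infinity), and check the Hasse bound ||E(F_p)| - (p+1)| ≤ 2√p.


Affine points = {(0, 7), (0, 16), (1, 11), (1, 12), (3, 6), (3, 17), (4, 11), (4, 12), (5, 0), (6, 1), (6, 22), (8, 5), (8, 18), (13, 8), (13, 15), (15, 2), (15, 21), (18, 11), (18, 12), (19, 0), (20, 4), (20, 19), (22, 0)}; affine count = 23; |E(F_23)| = 24.

Discriminant check: Δ ∝ 4a³ + 27b² = 4·2³ + 27·3² = 4·8 + 27·9 ≡ 22 (mod 23). Nonzero ⇒ E is nonsingular.
For each x ∈ F_23, compute rhs = x³ + 2·x + 3 mod 23, then count y ∈ F_23 with y² ≡ rhs.
  x = 0: rhs = 3, matching y values: 7, 16 (2 points).
  x = 1: rhs = 6, matching y values: 11, 12 (2 points).
  x = 2: rhs = 15, matching y values: none (0 points).
  x = 3: rhs = 13, matching y values: 6, 17 (2 points).
  x = 4: rhs = 6, matching y values: 11, 12 (2 points).
  x = 5: rhs = 0, matching y values: 0 (1 points).
  x = 6: rhs = 1, matching y values: 1, 22 (2 points).
  x = 7: rhs = 15, matching y values: none (0 points).
  x = 8: rhs = 2, matching y values: 5, 18 (2 points).
  x = 9: rhs = 14, matching y values: none (0 points).
  x = 10: rhs = 11, matching y values: none (0 points).
  x = 11: rhs = 22, matching y values: none (0 points).
  x = 12: rhs = 7, matching y values: none (0 points).
  x = 13: rhs = 18, matching y values: 8, 15 (2 points).
  x = 14: rhs = 15, matching y values: none (0 points).
  x = 15: rhs = 4, matching y values: 2, 21 (2 points).
  x = 16: rhs = 14, matching y values: none (0 points).
  x = 17: rhs = 5, matching y values: none (0 points).
  x = 18: rhs = 6, matching y values: 11, 12 (2 points).
  x = 19: rhs = 0, matching y values: 0 (1 points).
  x = 20: rhs = 16, matching y values: 4, 19 (2 points).
  x = 21: rhs = 14, matching y values: none (0 points).
  x = 22: rhs = 0, matching y values: 0 (1 points).
Total affine count: 23.
Full point count |E(F_23)| = 23 + 1 = 24.
Hasse bound: |24 − (23+1)| = |0| = 0 ≤ 2√23 ≈ 9.5917 ✓.


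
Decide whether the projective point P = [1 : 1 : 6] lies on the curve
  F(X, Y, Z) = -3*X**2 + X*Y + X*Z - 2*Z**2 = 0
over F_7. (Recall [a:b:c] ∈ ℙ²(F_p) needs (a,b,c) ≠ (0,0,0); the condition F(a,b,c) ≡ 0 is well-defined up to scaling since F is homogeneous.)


F(1,1,6) ≡ 2 (mod 7); P is NOT on the curve.

Evaluate F(1, 1, 6) term-by-term (mod 7).
  -3*X**2 ↦ -3·1·1·1 = -3
  X*Y ↦ 1·1·1·1 = 1
  X*Z ↦ 1·1·1·6 = 6
  -2*Z**2 ↦ -2·1·1·36 = -72
Sum: F(1, 1, 6) = (-3) + (1) + (6) + (-72) = -68.
Reducing mod 7: -68 ≡ 2 (mod 7).
Since F(a, b, c) ≡ 2 ≠ 0 (mod 7), P does NOT lie on the curve.


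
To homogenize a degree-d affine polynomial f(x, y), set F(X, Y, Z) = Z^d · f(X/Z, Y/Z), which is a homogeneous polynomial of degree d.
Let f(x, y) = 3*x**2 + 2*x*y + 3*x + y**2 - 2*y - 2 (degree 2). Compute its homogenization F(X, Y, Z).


F(X, Y, Z) = 3*X**2 + 2*X*Y + 3*X*Z + Y**2 - 2*Y*Z - 2*Z**2

deg(f) = 2.
Substitute x = X/Z, y = Y/Z into f, then multiply by Z^2.
  monomial 3·x^2·y^0 ↦ 3·X^2·Y^0·Z^0.
  monomial 2·x^1·y^1 ↦ 2·X^1·Y^1·Z^0.
  monomial 3·x^1·y^0 ↦ 3·X^1·Y^0·Z^1.
  monomial 1·x^0·y^2 ↦ 1·X^0·Y^2·Z^0.
  monomial -2·x^0·y^1 ↦ -2·X^0·Y^1·Z^1.
  monomial -2·x^0·y^0 ↦ -2·X^0·Y^0·Z^2.
Collecting: F(X, Y, Z) = 3*X**2 + 2*X*Y + 3*X*Z + Y**2 - 2*Y*Z - 2*Z**2.


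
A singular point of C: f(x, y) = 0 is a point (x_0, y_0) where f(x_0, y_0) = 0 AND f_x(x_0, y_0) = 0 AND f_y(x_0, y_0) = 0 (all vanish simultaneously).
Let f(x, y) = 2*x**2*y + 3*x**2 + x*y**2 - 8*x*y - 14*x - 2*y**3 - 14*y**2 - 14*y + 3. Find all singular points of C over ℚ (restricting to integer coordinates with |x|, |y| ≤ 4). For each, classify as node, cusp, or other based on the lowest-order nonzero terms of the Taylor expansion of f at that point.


Singular points: {(3, -2)}; classification: node.

Compute partial derivatives:
  f_x = 4*x*y + 6*x + y**2 - 8*y - 14.
  f_y = 2*x**2 + 2*x*y - 8*x - 6*y**2 - 28*y - 14.
Scan x_0 ∈ {−4, ..., 4}. For each x_0, f_y(x_0, y) is a polynomial in y; find its integer roots y ∈ {−4, ..., 4}, then test f_x and f at those candidates.
  x = -4: f_y(-4, y) = -6*y**2 - 36*y + 50; no integer root y with |y| ≤ 4.
  x = -3: f_y(-3, y) = -6*y**2 - 34*y + 28; no integer root y with |y| ≤ 4.
  x = -2: f_y(-2, y) = -6*y**2 - 32*y + 10; no integer root y with |y| ≤ 4.
  x = -1: f_y(-1, y) = -6*y**2 - 30*y - 4; no integer root y with |y| ≤ 4.
  x = 0: f_y(0, y) = -6*y**2 - 28*y - 14; no integer root y with |y| ≤ 4.
  x = 1: f_y(1, y) = -6*y**2 - 26*y - 20; vanishes at y ∈ {-1}. (1, -1): f_x = -3 ≠ 0.
  x = 2: f_y(2, y) = -6*y**2 - 24*y - 22; no integer root y with |y| ≤ 4.
  x = 3: f_y(3, y) = -6*y**2 - 22*y - 20; vanishes at y ∈ {-2}. (3, -2): f_x = 0, f = 0 — SINGULAR.
  x = 4: f_y(4, y) = -6*y**2 - 20*y - 14; vanishes at y ∈ {-1}. (4, -1): f_x = 3 ≠ 0.
Only singular point on the grid: (3, -2).
Classify: substitute x = 3 + u, y = -2 + v and expand: f = 2*u**2*v - u**2 + u*v**2 - 2*v**3 + v**2.
No constant or linear terms (consistent with a singular point). Quadratic part: -u**2 + v**2. Cubic part: 2*u**2*v + u*v**2 - 2*v**3.
The quadratic part v**2 - u**2 = (v − u)(v + u) splits into two distinct linear factors, so there are two distinct tangent lines y − -2 = ±(x − 3) — this is a node (ordinary double point).
Classification: node.


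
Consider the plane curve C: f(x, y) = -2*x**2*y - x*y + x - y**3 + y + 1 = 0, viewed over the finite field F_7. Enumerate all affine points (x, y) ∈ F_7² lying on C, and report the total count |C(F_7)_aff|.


Affine F_7-points: {(0, 5), (1, 4), (1, 5), (2, 1), (3, 4), (5, 1), (6, 0)}; count = 7.

For each of the 49 pairs (x, y) ∈ F_7², evaluate f(x, y) mod 7. Record the zeros.
  x = 0: [0↦1, 1↦1, 2↦2, 3↦5, 4↦4, 5↦0, 6↦1]  zeros at y ∈ {5}
  x = 1: [0↦2, 1↦6, 2↦4, 3↦4, 4↦0, 5↦0, 6↦5]  zeros at y ∈ {4, 5}
  x = 2: [0↦3, 1↦0, 2↦5, 3↦5, 4↦1, 5↦1, 6↦6]  zeros at y ∈ {1}
  x = 3: [0↦4, 1↦4, 2↦5, 3↦1, 4↦0, 5↦3, 6↦4]  zeros at y ∈ {4}
  x = 4: [0↦5, 1↦4, 2↦4, 3↦6, 4↦4, 5↦6, 6↦6]  zeros at y ∈ ∅
  x = 5: [0↦6, 1↦0, 2↦2, 3↦6, 4↦6, 5↦3, 6↦5]  zeros at y ∈ {1}
  x = 6: [0↦0, 1↦6, 2↦6, 3↦1, 4↦6, 5↦1, 6↦1]  zeros at y ∈ {0}
Collecting zeros: affine points = {(0, 5), (1, 4), (1, 5), (2, 1), (3, 4), (5, 1), (6, 0)}.
Total count |C(F_7)_aff| = 7.


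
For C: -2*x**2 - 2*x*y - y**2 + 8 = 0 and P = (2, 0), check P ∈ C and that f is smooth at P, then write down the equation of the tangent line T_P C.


Tangent line at P: -8*x - 4*y + 16 = 0.

Step 1: f(2, 0) = 0, so P lies on C.
Step 2: partial derivatives
  f_x(x, y) = -4*x - 2*y, f_y(x, y) = -2*x - 2*y.
  f_x(P) = -8, f_y(P) = -4 (gradient nonzero, so P is smooth).
Step 3: tangent line at P: -8·(x − 2) + -4·(y − 0) = 0.
Expanding: -8*x - 4*y + 16 = 0.


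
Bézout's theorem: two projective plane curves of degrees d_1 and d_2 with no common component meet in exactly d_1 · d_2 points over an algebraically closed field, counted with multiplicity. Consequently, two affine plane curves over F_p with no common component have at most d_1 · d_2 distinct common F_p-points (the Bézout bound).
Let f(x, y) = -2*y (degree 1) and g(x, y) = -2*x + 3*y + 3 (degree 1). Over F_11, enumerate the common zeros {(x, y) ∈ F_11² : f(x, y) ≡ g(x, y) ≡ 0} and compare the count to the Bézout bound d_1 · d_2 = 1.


Common zeros: {(7, 0)}; count = 1; Bézout bound = 1.

deg(f) = 1, deg(g) = 1, so Bézout bound = 1.
Scan x ∈ F_11. For each x, list the y ∈ F_11 with f(x, y) ≡ 0 and those with g(x, y) ≡ 0 (mod 11); the common zeros in that column are the intersection.
  x = 0: f ≡ 0 at y ∈ {0}; g ≡ 0 at y ∈ {10}; common: ∅.
  x = 1: f ≡ 0 at y ∈ {0}; g ≡ 0 at y ∈ {7}; common: ∅.
  x = 2: f ≡ 0 at y ∈ {0}; g ≡ 0 at y ∈ {4}; common: ∅.
  x = 3: f ≡ 0 at y ∈ {0}; g ≡ 0 at y ∈ {1}; common: ∅.
  x = 4: f ≡ 0 at y ∈ {0}; g ≡ 0 at y ∈ {9}; common: ∅.
  x = 5: f ≡ 0 at y ∈ {0}; g ≡ 0 at y ∈ {6}; common: ∅.
  x = 6: f ≡ 0 at y ∈ {0}; g ≡ 0 at y ∈ {3}; common: ∅.
  x = 7: f ≡ 0 at y ∈ {0}; g ≡ 0 at y ∈ {0}; common: {0}.
  x = 8: f ≡ 0 at y ∈ {0}; g ≡ 0 at y ∈ {8}; common: ∅.
  x = 9: f ≡ 0 at y ∈ {0}; g ≡ 0 at y ∈ {5}; common: ∅.
  x = 10: f ≡ 0 at y ∈ {0}; g ≡ 0 at y ∈ {2}; common: ∅.
Collecting: common zeros = {(7, 0)}, so the count is 1.
Comparison with the Bézout bound: 1 ≤ 1 = deg(f)·deg(g), as expected for curves with no common component (the bound is attained).


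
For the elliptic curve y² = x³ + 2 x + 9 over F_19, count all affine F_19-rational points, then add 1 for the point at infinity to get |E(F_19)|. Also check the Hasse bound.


Affine points = {(0, 3), (0, 16), (3, 2), (3, 17), (4, 9), (4, 10), (5, 7), (5, 12), (6, 3), (6, 16), (7, 9), (7, 10), (8, 9), (8, 10), (13, 3), (13, 16), (14, 8), (14, 11), (17, 4), (17, 15), (18, 5), (18, 14)}; affine count = 22; |E(F_19)| = 23.

Discriminant check: Δ ∝ 4a³ + 27b² = 4·2³ + 27·9² = 4·8 + 27·81 ≡ 15 (mod 19). Nonzero ⇒ E is nonsingular.
For each x ∈ F_19, compute rhs = x³ + 2·x + 9 mod 19, then count y ∈ F_19 with y² ≡ rhs.
  x = 0: rhs = 9, matching y values: 3, 16 (2 points).
  x = 1: rhs = 12, matching y values: none (0 points).
  x = 2: rhs = 2, matching y values: none (0 points).
  x = 3: rhs = 4, matching y values: 2, 17 (2 points).
  x = 4: rhs = 5, matching y values: 9, 10 (2 points).
  x = 5: rhs = 11, matching y values: 7, 12 (2 points).
  x = 6: rhs = 9, matching y values: 3, 16 (2 points).
  x = 7: rhs = 5, matching y values: 9, 10 (2 points).
  x = 8: rhs = 5, matching y values: 9, 10 (2 points).
  x = 9: rhs = 15, matching y values: none (0 points).
  x = 10: rhs = 3, matching y values: none (0 points).
  x = 11: rhs = 13, matching y values: none (0 points).
  x = 12: rhs = 13, matching y values: none (0 points).
  x = 13: rhs = 9, matching y values: 3, 16 (2 points).
  x = 14: rhs = 7, matching y values: 8, 11 (2 points).
  x = 15: rhs = 13, matching y values: none (0 points).
  x = 16: rhs = 14, matching y values: none (0 points).
  x = 17: rhs = 16, matching y values: 4, 15 (2 points).
  x = 18: rhs = 6, matching y values: 5, 14 (2 points).
Total affine count: 22.
Full point count |E(F_19)| = 22 + 1 = 23.
Hasse bound: |23 − (19+1)| = |3| = 3 ≤ 2√19 ≈ 8.7178 ✓.


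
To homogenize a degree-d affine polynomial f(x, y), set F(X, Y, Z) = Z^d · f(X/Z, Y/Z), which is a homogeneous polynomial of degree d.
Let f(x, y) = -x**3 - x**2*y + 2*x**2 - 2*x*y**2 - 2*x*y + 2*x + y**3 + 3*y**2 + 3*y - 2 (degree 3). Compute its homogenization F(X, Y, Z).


F(X, Y, Z) = -X**3 - X**2*Y + 2*X**2*Z - 2*X*Y**2 - 2*X*Y*Z + 2*X*Z**2 + Y**3 + 3*Y**2*Z + 3*Y*Z**2 - 2*Z**3

deg(f) = 3.
Substitute x = X/Z, y = Y/Z into f, then multiply by Z^3.
  monomial -1·x^3·y^0 ↦ -1·X^3·Y^0·Z^0.
  monomial -1·x^2·y^1 ↦ -1·X^2·Y^1·Z^0.
  monomial 2·x^2·y^0 ↦ 2·X^2·Y^0·Z^1.
  monomial -2·x^1·y^2 ↦ -2·X^1·Y^2·Z^0.
  monomial -2·x^1·y^1 ↦ -2·X^1·Y^1·Z^1.
  monomial 2·x^1·y^0 ↦ 2·X^1·Y^0·Z^2.
  monomial 1·x^0·y^3 ↦ 1·X^0·Y^3·Z^0.
  monomial 3·x^0·y^2 ↦ 3·X^0·Y^2·Z^1.
  monomial 3·x^0·y^1 ↦ 3·X^0·Y^1·Z^2.
  monomial -2·x^0·y^0 ↦ -2·X^0·Y^0·Z^3.
Collecting: F(X, Y, Z) = -X**3 - X**2*Y + 2*X**2*Z - 2*X*Y**2 - 2*X*Y*Z + 2*X*Z**2 + Y**3 + 3*Y**2*Z + 3*Y*Z**2 - 2*Z**3.


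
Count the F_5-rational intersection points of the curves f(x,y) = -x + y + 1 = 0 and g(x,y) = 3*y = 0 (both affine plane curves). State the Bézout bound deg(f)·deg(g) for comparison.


Common zeros: {(1, 0)}; count = 1; Bézout bound = 1.

deg(f) = 1, deg(g) = 1, so Bézout bound = 1.
Scan x ∈ F_5. For each x, list the y ∈ F_5 with f(x, y) ≡ 0 and those with g(x, y) ≡ 0 (mod 5); the common zeros in that column are the intersection.
  x = 0: f ≡ 0 at y ∈ {4}; g ≡ 0 at y ∈ {0}; common: ∅.
  x = 1: f ≡ 0 at y ∈ {0}; g ≡ 0 at y ∈ {0}; common: {0}.
  x = 2: f ≡ 0 at y ∈ {1}; g ≡ 0 at y ∈ {0}; common: ∅.
  x = 3: f ≡ 0 at y ∈ {2}; g ≡ 0 at y ∈ {0}; common: ∅.
  x = 4: f ≡ 0 at y ∈ {3}; g ≡ 0 at y ∈ {0}; common: ∅.
Collecting: common zeros = {(1, 0)}, so the count is 1.
Comparison with the Bézout bound: 1 ≤ 1 = deg(f)·deg(g), as expected for curves with no common component (the bound is attained).


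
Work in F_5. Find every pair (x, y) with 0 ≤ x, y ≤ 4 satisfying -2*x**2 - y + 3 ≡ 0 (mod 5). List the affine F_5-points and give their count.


Affine F_5-points: {(0, 3), (1, 1), (2, 0), (3, 0), (4, 1)}; count = 5.

For each of the 25 pairs (x, y) ∈ F_5², evaluate f(x, y) mod 5. Record the zeros.
  x = 0: [0↦3, 1↦2, 2↦1, 3↦0, 4↦4]  zeros at y ∈ {3}
  x = 1: [0↦1, 1↦0, 2↦4, 3↦3, 4↦2]  zeros at y ∈ {1}
  x = 2: [0↦0, 1↦4, 2↦3, 3↦2, 4↦1]  zeros at y ∈ {0}
  x = 3: [0↦0, 1↦4, 2↦3, 3↦2, 4↦1]  zeros at y ∈ {0}
  x = 4: [0↦1, 1↦0, 2↦4, 3↦3, 4↦2]  zeros at y ∈ {1}
Collecting zeros: affine points = {(0, 3), (1, 1), (2, 0), (3, 0), (4, 1)}.
Total count |C(F_5)_aff| = 5.


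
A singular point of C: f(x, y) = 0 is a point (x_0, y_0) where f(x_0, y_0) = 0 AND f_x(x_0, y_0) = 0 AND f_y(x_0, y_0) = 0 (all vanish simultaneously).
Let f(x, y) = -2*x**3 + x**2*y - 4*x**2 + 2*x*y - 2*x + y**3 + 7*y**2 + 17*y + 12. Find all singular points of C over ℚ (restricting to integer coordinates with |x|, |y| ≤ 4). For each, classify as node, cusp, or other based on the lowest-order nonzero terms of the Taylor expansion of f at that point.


Singular points: {(-1, -2)}; classification: cusp.

Compute partial derivatives:
  f_x = -6*x**2 + 2*x*y - 8*x + 2*y - 2.
  f_y = x**2 + 2*x + 3*y**2 + 14*y + 17.
Scan x_0 ∈ {−4, ..., 4}. For each x_0, f_y(x_0, y) is a polynomial in y; find its integer roots y ∈ {−4, ..., 4}, then test f_x and f at those candidates.
  x = -4: f_y(-4, y) = 3*y**2 + 14*y + 25; no integer root y with |y| ≤ 4.
  x = -3: f_y(-3, y) = 3*y**2 + 14*y + 20; no integer root y with |y| ≤ 4.
  x = -2: f_y(-2, y) = 3*y**2 + 14*y + 17; no integer root y with |y| ≤ 4.
  x = -1: f_y(-1, y) = 3*y**2 + 14*y + 16; vanishes at y ∈ {-2}. (-1, -2): f_x = 0, f = 0 — SINGULAR.
  x = 0: f_y(0, y) = 3*y**2 + 14*y + 17; no integer root y with |y| ≤ 4.
  x = 1: f_y(1, y) = 3*y**2 + 14*y + 20; no integer root y with |y| ≤ 4.
  x = 2: f_y(2, y) = 3*y**2 + 14*y + 25; no integer root y with |y| ≤ 4.
  x = 3: f_y(3, y) = 3*y**2 + 14*y + 32; no integer root y with |y| ≤ 4.
  x = 4: f_y(4, y) = 3*y**2 + 14*y + 41; no integer root y with |y| ≤ 4.
Only singular point on the grid: (-1, -2).
Classify: substitute x = -1 + u, y = -2 + v and expand: f = -2*u**3 + u**2*v + v**3 + v**2.
No constant or linear terms (consistent with a singular point). Quadratic part: v**2. Cubic part: -2*u**3 + u**2*v + v**3.
The quadratic part v**2 is a perfect square, so there is a single (double) tangent line v = 0, i.e. y = -2. Restricting the cubic part to that line (v = 0) leaves -2*u**3 ≠ 0, so f is not divisible by v and the branch is v² ≈ 2*u**3 to lowest order — this is a cusp.
Classification: cusp.


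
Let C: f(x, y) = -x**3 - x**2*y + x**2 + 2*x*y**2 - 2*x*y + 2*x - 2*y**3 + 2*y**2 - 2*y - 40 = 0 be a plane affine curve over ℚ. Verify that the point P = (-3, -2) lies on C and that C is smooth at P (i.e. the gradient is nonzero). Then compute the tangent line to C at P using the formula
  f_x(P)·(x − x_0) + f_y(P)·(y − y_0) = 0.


Tangent line at P: -31*x - 13*y - 119 = 0.

Step 1: f(-3, -2) = 0, so P lies on C.
Step 2: partial derivatives
  f_x(x, y) = -3*x**2 - 2*x*y + 2*x + 2*y**2 - 2*y + 2, f_y(x, y) = -x**2 + 4*x*y - 2*x - 6*y**2 + 4*y - 2.
  f_x(P) = -31, f_y(P) = -13 (gradient nonzero, so P is smooth).
Step 3: tangent line at P: -31·(x − -3) + -13·(y − -2) = 0.
Expanding: -31*x - 13*y - 119 = 0.


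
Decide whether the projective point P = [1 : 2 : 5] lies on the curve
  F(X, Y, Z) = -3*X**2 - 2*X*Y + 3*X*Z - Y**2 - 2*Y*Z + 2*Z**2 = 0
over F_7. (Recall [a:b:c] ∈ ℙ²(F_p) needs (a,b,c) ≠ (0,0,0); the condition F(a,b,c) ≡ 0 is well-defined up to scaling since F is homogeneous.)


F(1,2,5) ≡ 6 (mod 7); P is NOT on the curve.

Evaluate F(1, 2, 5) term-by-term (mod 7).
  -3*X**2 ↦ -3·1·1·1 = -3
  -2*X*Y ↦ -2·1·2·1 = -4
  3*X*Z ↦ 3·1·1·5 = 15
  -Y**2 ↦ -1·1·4·1 = -4
  -2*Y*Z ↦ -2·1·2·5 = -20
  2*Z**2 ↦ 2·1·1·25 = 50
Sum: F(1, 2, 5) = (-3) + (-4) + (15) + (-4) + (-20) + (50) = 34.
Reducing mod 7: 34 ≡ 6 (mod 7).
Since F(a, b, c) ≡ 6 ≠ 0 (mod 7), P does NOT lie on the curve.


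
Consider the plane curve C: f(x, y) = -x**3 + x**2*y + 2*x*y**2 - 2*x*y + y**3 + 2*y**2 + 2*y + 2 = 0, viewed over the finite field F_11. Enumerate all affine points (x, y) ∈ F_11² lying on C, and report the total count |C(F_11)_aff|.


Affine F_11-points: {(0, 2), (0, 5), (1, 5), (3, 1), (3, 4), (3, 9), (4, 5), (5, 2), (5, 6), (7, 0), (7, 7), (7, 10), (8, 2)}; count = 13.

For each of the 121 pairs (x, y) ∈ F_11², evaluate f(x, y) mod 11. Record the zeros.
  x = 0: [0↦2, 1↦7, 2↦0, 3↦9, 4↦7, 5↦0, 6↦5, 7↦6, 8↦9, 9↦9, 10↦1]  zeros at y ∈ {2, 5}
  x = 1: [0↦1, 1↦7, 2↦5, 3↦1, 4↦1, 5↦0, 6↦4, 7↦8, 8↦7, 9↦7, 10↦3]  zeros at y ∈ {5}
  x = 2: [0↦5, 1↦3, 2↦8, 3↦4, 4↦8, 5↦4, 6↦9, 7↦7, 8↦4, 9↦6, 10↦8]  zeros at y ∈ ∅
  x = 3: [0↦8, 1↦0, 2↦3, 3↦1, 4↦0, 5↦6, 6↦3, 7↦8, 8↦5, 9↦0, 10↦10]  zeros at y ∈ {1, 4, 9}
  x = 4: [0↦4, 1↦3, 2↦6, 3↦8, 4↦4, 5↦0, 6↦2, 7↦5, 8↦4, 9↦5, 10↦3]  zeros at y ∈ {5}
  x = 5: [0↦9, 1↦6, 2↦0, 3↦8, 4↦3, 5↦2, 6↦0, 7↦3, 8↦6, 9↦4, 10↦3]  zeros at y ∈ {2, 6}
  x = 6: [0↦6, 1↦3, 2↦1, 3↦6, 4↦2, 5↦6, 6↦2, 7↦7, 8↦5, 9↦2, 10↦4]  zeros at y ∈ ∅
  x = 7: [0↦0, 1↦10, 2↦3, 3↦7, 4↦6, 5↦6, 6↦2, 7↦0, 8↦6, 9↦4, 10↦0]  zeros at y ∈ {0, 7, 10}
  x = 8: [0↦7, 1↦10, 2↦0, 3↦5, 4↦9, 5↦7, 6↦5, 7↦9, 8↦3, 9↦4, 10↦7]  zeros at y ∈ {2}
  x = 9: [0↦10, 1↦8, 2↦8, 3↦5, 4↦5, 5↦3, 6↦5, 7↦6, 8↦1, 9↦7, 10↦8]  zeros at y ∈ ∅
  x = 10: [0↦3, 1↦9, 2↦10, 3↦1, 4↦10, 5↦10, 6↦7, 7↦7, 8↦5, 9↦7, 10↦8]  zeros at y ∈ ∅
Collecting zeros: affine points = {(0, 2), (0, 5), (1, 5), (3, 1), (3, 4), (3, 9), (4, 5), (5, 2), (5, 6), (7, 0), (7, 7), (7, 10), (8, 2)}.
Total count |C(F_11)_aff| = 13.


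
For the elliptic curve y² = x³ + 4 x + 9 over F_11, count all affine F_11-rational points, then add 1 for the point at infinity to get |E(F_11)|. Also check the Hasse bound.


Affine points = {(0, 3), (0, 8), (1, 5), (1, 6), (2, 5), (2, 6), (3, 2), (3, 9), (4, 1), (4, 10), (5, 0), (8, 5), (8, 6), (9, 2), (9, 9), (10, 2), (10, 9)}; affine count = 17; |E(F_11)| = 18.

Discriminant check: Δ ∝ 4a³ + 27b² = 4·4³ + 27·9² = 4·64 + 27·81 ≡ 1 (mod 11). Nonzero ⇒ E is nonsingular.
For each x ∈ F_11, compute rhs = x³ + 4·x + 9 mod 11, then count y ∈ F_11 with y² ≡ rhs.
  x = 0: rhs = 9, matching y values: 3, 8 (2 points).
  x = 1: rhs = 3, matching y values: 5, 6 (2 points).
  x = 2: rhs = 3, matching y values: 5, 6 (2 points).
  x = 3: rhs = 4, matching y values: 2, 9 (2 points).
  x = 4: rhs = 1, matching y values: 1, 10 (2 points).
  x = 5: rhs = 0, matching y values: 0 (1 points).
  x = 6: rhs = 7, matching y values: none (0 points).
  x = 7: rhs = 6, matching y values: none (0 points).
  x = 8: rhs = 3, matching y values: 5, 6 (2 points).
  x = 9: rhs = 4, matching y values: 2, 9 (2 points).
  x = 10: rhs = 4, matching y values: 2, 9 (2 points).
Total affine count: 17.
Full point count |E(F_11)| = 17 + 1 = 18.
Hasse bound: |18 − (11+1)| = |6| = 6 ≤ 2√11 ≈ 6.6332 ✓.


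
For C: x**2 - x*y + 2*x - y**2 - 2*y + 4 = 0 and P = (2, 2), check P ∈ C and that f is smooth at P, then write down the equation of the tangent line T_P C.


Tangent line at P: 4*x - 8*y + 8 = 0.

Step 1: f(2, 2) = 0, so P lies on C.
Step 2: partial derivatives
  f_x(x, y) = 2*x - y + 2, f_y(x, y) = -x - 2*y - 2.
  f_x(P) = 4, f_y(P) = -8 (gradient nonzero, so P is smooth).
Step 3: tangent line at P: 4·(x − 2) + -8·(y − 2) = 0.
Expanding: 4*x - 8*y + 8 = 0.


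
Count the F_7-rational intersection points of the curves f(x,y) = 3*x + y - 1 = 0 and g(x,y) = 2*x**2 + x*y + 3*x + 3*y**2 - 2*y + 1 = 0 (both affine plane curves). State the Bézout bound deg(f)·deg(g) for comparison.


Common zeros: ∅; count = 0; Bézout bound = 2.

deg(f) = 1, deg(g) = 2, so Bézout bound = 2.
Scan x ∈ F_7. For each x, list the y ∈ F_7 with f(x, y) ≡ 0 and those with g(x, y) ≡ 0 (mod 7); the common zeros in that column are the intersection.
  x = 0: f ≡ 0 at y ∈ {1}; g ≡ 0 at y ∈ ∅; common: ∅.
  x = 1: f ≡ 0 at y ∈ {5}; g ≡ 0 at y ∈ ∅; common: ∅.
  x = 2: f ≡ 0 at y ∈ {2}; g ≡ 0 at y ∈ {3, 4}; common: ∅.
  x = 3: f ≡ 0 at y ∈ {6}; g ≡ 0 at y ∈ {0, 2}; common: ∅.
  x = 4: f ≡ 0 at y ∈ {3}; g ≡ 0 at y ∈ ∅; common: ∅.
  x = 5: f ≡ 0 at y ∈ {0}; g ≡ 0 at y ∈ {2, 4}; common: ∅.
  x = 6: f ≡ 0 at y ∈ {4}; g ≡ 0 at y ∈ {0, 1}; common: ∅.
Collecting: common zeros = ∅, so the count is 0.
Comparison with the Bézout bound: 0 ≤ 2 = deg(f)·deg(g), as expected for curves with no common component (the affine F_7-count falls short of the bound because intersections may lie at infinity, over extension fields, or carry multiplicity).


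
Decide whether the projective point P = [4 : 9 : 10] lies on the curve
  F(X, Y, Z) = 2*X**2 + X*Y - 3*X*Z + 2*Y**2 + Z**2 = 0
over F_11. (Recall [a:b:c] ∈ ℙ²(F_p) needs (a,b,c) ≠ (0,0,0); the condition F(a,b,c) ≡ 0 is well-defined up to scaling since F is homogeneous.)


F(4,9,10) ≡ 1 (mod 11); P is NOT on the curve.

Evaluate F(4, 9, 10) term-by-term (mod 11).
  2*X**2 ↦ 2·16·1·1 = 32
  X*Y ↦ 1·4·9·1 = 36
  -3*X*Z ↦ -3·4·1·10 = -120
  2*Y**2 ↦ 2·1·81·1 = 162
  Z**2 ↦ 1·1·1·100 = 100
Sum: F(4, 9, 10) = (32) + (36) + (-120) + (162) + (100) = 210.
Reducing mod 11: 210 ≡ 1 (mod 11).
Since F(a, b, c) ≡ 1 ≠ 0 (mod 11), P does NOT lie on the curve.


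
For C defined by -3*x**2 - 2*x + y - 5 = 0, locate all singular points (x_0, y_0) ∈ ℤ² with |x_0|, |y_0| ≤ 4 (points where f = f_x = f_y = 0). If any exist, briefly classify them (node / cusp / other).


No singular points in the scanned grid; C is smooth there.

Compute partial derivatives:
  f_x = -6*x - 2.
  f_y = 1.
f_y = 1 is a nonzero constant, so f_y never vanishes: no point (x, y) can satisfy f = f_x = f_y = 0. In particular no (x, y) ∈ {−4, ..., 4}² is singular; the curve is smooth.


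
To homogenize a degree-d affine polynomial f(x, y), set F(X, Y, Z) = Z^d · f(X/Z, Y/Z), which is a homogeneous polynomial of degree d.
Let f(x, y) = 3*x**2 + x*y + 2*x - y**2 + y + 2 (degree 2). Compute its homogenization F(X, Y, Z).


F(X, Y, Z) = 3*X**2 + X*Y + 2*X*Z - Y**2 + Y*Z + 2*Z**2

deg(f) = 2.
Substitute x = X/Z, y = Y/Z into f, then multiply by Z^2.
  monomial 3·x^2·y^0 ↦ 3·X^2·Y^0·Z^0.
  monomial 1·x^1·y^1 ↦ 1·X^1·Y^1·Z^0.
  monomial 2·x^1·y^0 ↦ 2·X^1·Y^0·Z^1.
  monomial -1·x^0·y^2 ↦ -1·X^0·Y^2·Z^0.
  monomial 1·x^0·y^1 ↦ 1·X^0·Y^1·Z^1.
  monomial 2·x^0·y^0 ↦ 2·X^0·Y^0·Z^2.
Collecting: F(X, Y, Z) = 3*X**2 + X*Y + 2*X*Z - Y**2 + Y*Z + 2*Z**2.


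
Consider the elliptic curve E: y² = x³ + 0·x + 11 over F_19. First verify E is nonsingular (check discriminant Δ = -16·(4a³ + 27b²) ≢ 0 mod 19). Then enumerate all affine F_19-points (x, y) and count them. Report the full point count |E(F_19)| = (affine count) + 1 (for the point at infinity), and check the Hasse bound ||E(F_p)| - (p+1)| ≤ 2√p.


Affine points = {(0, 7), (0, 12), (2, 0), (3, 0), (10, 2), (10, 17), (13, 2), (13, 17), (14, 0), (15, 2), (15, 17)}; affine count = 11; |E(F_19)| = 12.

Discriminant check: Δ ∝ 4a³ + 27b² = 4·0³ + 27·11² = 4·0 + 27·121 ≡ 18 (mod 19). Nonzero ⇒ E is nonsingular.
For each x ∈ F_19, compute rhs = x³ + 0·x + 11 mod 19, then count y ∈ F_19 with y² ≡ rhs.
  x = 0: rhs = 11, matching y values: 7, 12 (2 points).
  x = 1: rhs = 12, matching y values: none (0 points).
  x = 2: rhs = 0, matching y values: 0 (1 points).
  x = 3: rhs = 0, matching y values: 0 (1 points).
  x = 4: rhs = 18, matching y values: none (0 points).
  x = 5: rhs = 3, matching y values: none (0 points).
  x = 6: rhs = 18, matching y values: none (0 points).
  x = 7: rhs = 12, matching y values: none (0 points).
  x = 8: rhs = 10, matching y values: none (0 points).
  x = 9: rhs = 18, matching y values: none (0 points).
  x = 10: rhs = 4, matching y values: 2, 17 (2 points).
  x = 11: rhs = 12, matching y values: none (0 points).
  x = 12: rhs = 10, matching y values: none (0 points).
  x = 13: rhs = 4, matching y values: 2, 17 (2 points).
  x = 14: rhs = 0, matching y values: 0 (1 points).
  x = 15: rhs = 4, matching y values: 2, 17 (2 points).
  x = 16: rhs = 3, matching y values: none (0 points).
  x = 17: rhs = 3, matching y values: none (0 points).
  x = 18: rhs = 10, matching y values: none (0 points).
Total affine count: 11.
Full point count |E(F_19)| = 11 + 1 = 12.
Hasse bound: |12 − (19+1)| = |-8| = 8 ≤ 2√19 ≈ 8.7178 ✓.


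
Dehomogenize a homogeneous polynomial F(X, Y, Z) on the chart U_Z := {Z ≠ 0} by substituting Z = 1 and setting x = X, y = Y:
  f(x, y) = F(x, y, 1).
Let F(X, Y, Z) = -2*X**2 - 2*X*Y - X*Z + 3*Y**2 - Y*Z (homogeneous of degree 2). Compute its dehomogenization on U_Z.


f(x, y) = -2*x**2 - 2*x*y - x + 3*y**2 - y

On U_Z we set Z = 1. Each monomial c·X^i·Y^j·Z^k in F becomes c·x^i·y^j·1^k = c·x^i·y^j.
Substituting Z = 1: F(X, Y, 1) = -2*x**2 - 2*x*y - x + 3*y**2 - y.
Note: deg(f) ≤ deg(F) = 2; strict inequality happens when F is divisible by Z (lost terms).


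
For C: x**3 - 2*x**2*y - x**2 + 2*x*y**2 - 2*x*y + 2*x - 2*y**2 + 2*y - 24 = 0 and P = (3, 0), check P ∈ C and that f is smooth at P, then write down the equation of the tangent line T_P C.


Tangent line at P: 23*x - 22*y - 69 = 0.

Step 1: f(3, 0) = 0, so P lies on C.
Step 2: partial derivatives
  f_x(x, y) = 3*x**2 - 4*x*y - 2*x + 2*y**2 - 2*y + 2, f_y(x, y) = -2*x**2 + 4*x*y - 2*x - 4*y + 2.
  f_x(P) = 23, f_y(P) = -22 (gradient nonzero, so P is smooth).
Step 3: tangent line at P: 23·(x − 3) + -22·(y − 0) = 0.
Expanding: 23*x - 22*y - 69 = 0.


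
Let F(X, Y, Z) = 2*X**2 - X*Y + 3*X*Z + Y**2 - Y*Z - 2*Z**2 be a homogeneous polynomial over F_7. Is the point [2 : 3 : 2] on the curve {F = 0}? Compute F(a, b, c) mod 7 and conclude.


F(2,3,2) ≡ 2 (mod 7); P is NOT on the curve.

Evaluate F(2, 3, 2) term-by-term (mod 7).
  2*X**2 ↦ 2·4·1·1 = 8
  -X*Y ↦ -1·2·3·1 = -6
  3*X*Z ↦ 3·2·1·2 = 12
  Y**2 ↦ 1·1·9·1 = 9
  -Y*Z ↦ -1·1·3·2 = -6
  -2*Z**2 ↦ -2·1·1·4 = -8
Sum: F(2, 3, 2) = (8) + (-6) + (12) + (9) + (-6) + (-8) = 9.
Reducing mod 7: 9 ≡ 2 (mod 7).
Since F(a, b, c) ≡ 2 ≠ 0 (mod 7), P does NOT lie on the curve.


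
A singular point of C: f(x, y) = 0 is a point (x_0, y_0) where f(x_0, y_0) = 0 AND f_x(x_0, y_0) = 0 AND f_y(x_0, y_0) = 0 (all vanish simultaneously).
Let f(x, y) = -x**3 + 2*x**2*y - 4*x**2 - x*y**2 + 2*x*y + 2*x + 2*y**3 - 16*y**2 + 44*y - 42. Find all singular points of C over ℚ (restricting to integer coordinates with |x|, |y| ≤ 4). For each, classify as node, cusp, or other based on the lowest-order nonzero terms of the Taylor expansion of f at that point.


Singular points: {(1, 3)}; classification: node.

Compute partial derivatives:
  f_x = -3*x**2 + 4*x*y - 8*x - y**2 + 2*y + 2.
  f_y = 2*x**2 - 2*x*y + 2*x + 6*y**2 - 32*y + 44.
Scan x_0 ∈ {−4, ..., 4}. For each x_0, f_y(x_0, y) is a polynomial in y; find its integer roots y ∈ {−4, ..., 4}, then test f_x and f at those candidates.
  x = -4: f_y(-4, y) = 6*y**2 - 24*y + 68; no integer root y with |y| ≤ 4.
  x = -3: f_y(-3, y) = 6*y**2 - 26*y + 56; no integer root y with |y| ≤ 4.
  x = -2: f_y(-2, y) = 6*y**2 - 28*y + 48; no integer root y with |y| ≤ 4.
  x = -1: f_y(-1, y) = 6*y**2 - 30*y + 44; no integer root y with |y| ≤ 4.
  x = 0: f_y(0, y) = 6*y**2 - 32*y + 44; no integer root y with |y| ≤ 4.
  x = 1: f_y(1, y) = 6*y**2 - 34*y + 48; vanishes at y ∈ {3}. (1, 3): f_x = 0, f = 0 — SINGULAR.
  x = 2: f_y(2, y) = 6*y**2 - 36*y + 56; no integer root y with |y| ≤ 4.
  x = 3: f_y(3, y) = 6*y**2 - 38*y + 68; no integer root y with |y| ≤ 4.
  x = 4: f_y(4, y) = 6*y**2 - 40*y + 84; no integer root y with |y| ≤ 4.
Only singular point on the grid: (1, 3).
Classify: substitute x = 1 + u, y = 3 + v and expand: f = -u**3 + 2*u**2*v - u**2 - u*v**2 + 2*v**3 + v**2.
No constant or linear terms (consistent with a singular point). Quadratic part: -u**2 + v**2. Cubic part: -u**3 + 2*u**2*v - u*v**2 + 2*v**3.
The quadratic part v**2 - u**2 = (v − u)(v + u) splits into two distinct linear factors, so there are two distinct tangent lines y − 3 = ±(x − 1) — this is a node (ordinary double point).
Classification: node.
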